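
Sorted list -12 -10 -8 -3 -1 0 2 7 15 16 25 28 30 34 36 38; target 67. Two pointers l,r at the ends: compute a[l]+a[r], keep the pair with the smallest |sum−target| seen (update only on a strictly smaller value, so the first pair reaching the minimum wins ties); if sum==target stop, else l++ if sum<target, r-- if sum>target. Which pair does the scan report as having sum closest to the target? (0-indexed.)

pair (28, 38) with sum 66 (|Δ|=1)

l=0 r=15: -12+38=26 d=41 *, l++
l=1 r=15: -10+38=28 d=39 *, l++
l=2 r=15: -8+38=30 d=37 *, l++
l=3 r=15: -3+38=35 d=32 *, l++
l=4 r=15: -1+38=37 d=30 *, l++
l=5 r=15: 0+38=38 d=29 *, l++
l=6 r=15: 2+38=40 d=27 *, l++
l=7 r=15: 7+38=45 d=22 *, l++
l=8 r=15: 15+38=53 d=14 *, l++
l=9 r=15: 16+38=54 d=13 *, l++
l=10 r=15: 25+38=63 d=4 *, l++
l=11 r=15: 28+38=66 d=1 *, l++
l=12 r=15: 30+38=68 d=1, r--
l=12 r=14: 30+36=66 d=1, l++
l=13 r=14: 34+36=70 d=3, r--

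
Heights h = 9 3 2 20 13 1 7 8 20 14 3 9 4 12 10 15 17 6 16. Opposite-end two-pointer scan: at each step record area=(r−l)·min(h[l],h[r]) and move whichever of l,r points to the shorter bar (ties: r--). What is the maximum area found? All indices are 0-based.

max area = 240

[0,18] min(9,16)*18=162 best=162 * → l++
[1,18] min(3,16)*17=51 best=162 → l++
[2,18] min(2,16)*16=32 best=162 → l++
[3,18] min(20,16)*15=240 best=240 * → r--
[3,17] min(20,6)*14=84 best=240 → r--
[3,16] min(20,17)*13=221 best=240 → r--
[3,15] min(20,15)*12=180 best=240 → r--
[3,14] min(20,10)*11=110 best=240 → r--
[3,13] min(20,12)*10=120 best=240 → r--
[3,12] min(20,4)*9=36 best=240 → r--
[3,11] min(20,9)*8=72 best=240 → r--
[3,10] min(20,3)*7=21 best=240 → r--
[3,9] min(20,14)*6=84 best=240 → r--
[3,8] min(20,20)*5=100 best=240 → r--
[3,7] min(20,8)*4=32 best=240 → r--
[3,6] min(20,7)*3=21 best=240 → r--
[3,5] min(20,1)*2=2 best=240 → r--
[3,4] min(20,13)*1=13 best=240 → r--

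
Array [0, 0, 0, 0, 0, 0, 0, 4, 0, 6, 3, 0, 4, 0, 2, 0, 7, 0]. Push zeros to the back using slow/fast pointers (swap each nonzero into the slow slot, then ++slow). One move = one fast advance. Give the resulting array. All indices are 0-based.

slow=0 fast=0: a[fast]=0, fast++
slow=0 fast=1: a[fast]=0, fast++
slow=0 fast=2: a[fast]=0, fast++
slow=0 fast=3: a[fast]=0, fast++
slow=0 fast=4: a[fast]=0, fast++
slow=0 fast=5: a[fast]=0, fast++
slow=0 fast=6: a[fast]=0, fast++
slow=0 fast=7: a[fast]=4≠0 swap→a[0]=4, slow++,fast++
slow=1 fast=8: a[fast]=0, fast++
slow=1 fast=9: a[fast]=6≠0 swap→a[1]=6, slow++,fast++
slow=2 fast=10: a[fast]=3≠0 swap→a[2]=3, slow++,fast++
slow=3 fast=11: a[fast]=0, fast++
slow=3 fast=12: a[fast]=4≠0 swap→a[3]=4, slow++,fast++
slow=4 fast=13: a[fast]=0, fast++
slow=4 fast=14: a[fast]=2≠0 swap→a[4]=2, slow++,fast++
slow=5 fast=15: a[fast]=0, fast++
slow=5 fast=16: a[fast]=7≠0 swap→a[5]=7, slow++,fast++
slow=6 fast=17: a[fast]=0, fast++

[4, 6, 3, 4, 2, 7, 0, 0, 0, 0, 0, 0, 0, 0, 0, 0, 0, 0]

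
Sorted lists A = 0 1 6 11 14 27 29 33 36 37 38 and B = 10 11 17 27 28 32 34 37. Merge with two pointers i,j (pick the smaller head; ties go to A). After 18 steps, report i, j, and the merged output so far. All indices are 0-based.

i=10, j=8, merged so far=[0, 1, 6, 10, 11, 11, 14, 17, 27, 27, 28, 29, 32, 33, 34, 36, 37, 37]

[i=0,j=0] A[i]=0<=B[j]=10 take 0 → i++
[i=1,j=0] A[i]=1<=B[j]=10 take 1 → i++
[i=2,j=0] A[i]=6<=B[j]=10 take 6 → i++
[i=3,j=0] A[i]=11>B[j]=10 take 10 → j++
[i=3,j=1] A[i]=11<=B[j]=11 take 11 → i++
[i=4,j=1] A[i]=14>B[j]=11 take 11 → j++
[i=4,j=2] A[i]=14<=B[j]=17 take 14 → i++
[i=5,j=2] A[i]=27>B[j]=17 take 17 → j++
[i=5,j=3] A[i]=27<=B[j]=27 take 27 → i++
[i=6,j=3] A[i]=29>B[j]=27 take 27 → j++
[i=6,j=4] A[i]=29>B[j]=28 take 28 → j++
[i=6,j=5] A[i]=29<=B[j]=32 take 29 → i++
[i=7,j=5] A[i]=33>B[j]=32 take 32 → j++
[i=7,j=6] A[i]=33<=B[j]=34 take 33 → i++
[i=8,j=6] A[i]=36>B[j]=34 take 34 → j++
[i=8,j=7] A[i]=36<=B[j]=37 take 36 → i++
[i=9,j=7] A[i]=37<=B[j]=37 take 37 → i++
[i=10,j=7] A[i]=38>B[j]=37 take 37 → j++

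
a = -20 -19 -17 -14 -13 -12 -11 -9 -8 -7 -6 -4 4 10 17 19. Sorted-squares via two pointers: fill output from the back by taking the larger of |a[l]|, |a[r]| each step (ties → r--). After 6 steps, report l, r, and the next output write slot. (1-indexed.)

l=5, r=14, next write slot=10

[1,16] |-20|>|19| out[16]=400 → l++
[2,16] |-19|<=|19| out[15]=361 → r--
[2,15] |-19|>|17| out[14]=361 → l++
[3,15] |-17|<=|17| out[13]=289 → r--
[3,14] |-17|>|10| out[12]=289 → l++
[4,14] |-14|>|10| out[11]=196 → l++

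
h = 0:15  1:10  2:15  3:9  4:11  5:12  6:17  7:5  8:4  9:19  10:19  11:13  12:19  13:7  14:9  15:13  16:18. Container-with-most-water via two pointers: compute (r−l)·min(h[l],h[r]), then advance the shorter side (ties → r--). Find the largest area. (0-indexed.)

[0,16] min(15,18)*16=240 best=240 * → l++
[1,16] min(10,18)*15=150 best=240 → l++
[2,16] min(15,18)*14=210 best=240 → l++
[3,16] min(9,18)*13=117 best=240 → l++
[4,16] min(11,18)*12=132 best=240 → l++
[5,16] min(12,18)*11=132 best=240 → l++
[6,16] min(17,18)*10=170 best=240 → l++
[7,16] min(5,18)*9=45 best=240 → l++
[8,16] min(4,18)*8=32 best=240 → l++
[9,16] min(19,18)*7=126 best=240 → r--
[9,15] min(19,13)*6=78 best=240 → r--
[9,14] min(19,9)*5=45 best=240 → r--
[9,13] min(19,7)*4=28 best=240 → r--
[9,12] min(19,19)*3=57 best=240 → r--
[9,11] min(19,13)*2=26 best=240 → r--
[9,10] min(19,19)*1=19 best=240 → r--

max area = 240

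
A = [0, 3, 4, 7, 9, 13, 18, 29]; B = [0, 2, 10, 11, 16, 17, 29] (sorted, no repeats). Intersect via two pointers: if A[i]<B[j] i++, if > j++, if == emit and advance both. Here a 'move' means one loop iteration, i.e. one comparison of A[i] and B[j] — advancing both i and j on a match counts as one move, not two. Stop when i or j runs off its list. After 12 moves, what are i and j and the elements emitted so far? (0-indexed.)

i=0 j=0: 0==0 emit, i++,j++
i=1 j=1: 3>2, j++
i=1 j=2: 3<10, i++
i=2 j=2: 4<10, i++
i=3 j=2: 7<10, i++
i=4 j=2: 9<10, i++
i=5 j=2: 13>10, j++
i=5 j=3: 13>11, j++
i=5 j=4: 13<16, i++
i=6 j=4: 18>16, j++
i=6 j=5: 18>17, j++
i=6 j=6: 18<29, i++

i=7, j=6, emitted=[0]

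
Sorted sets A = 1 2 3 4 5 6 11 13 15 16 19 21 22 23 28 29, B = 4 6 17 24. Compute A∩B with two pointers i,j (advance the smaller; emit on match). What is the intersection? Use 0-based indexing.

i=0 j=0: 1<4, i++
i=1 j=0: 2<4, i++
i=2 j=0: 3<4, i++
i=3 j=0: 4==4 emit, i++,j++
i=4 j=1: 5<6, i++
i=5 j=1: 6==6 emit, i++,j++
i=6 j=2: 11<17, i++
i=7 j=2: 13<17, i++
i=8 j=2: 15<17, i++
i=9 j=2: 16<17, i++
i=10 j=2: 19>17, j++
i=10 j=3: 19<24, i++
i=11 j=3: 21<24, i++
i=12 j=3: 22<24, i++
i=13 j=3: 23<24, i++
i=14 j=3: 28>24, j++

intersection = [4, 6]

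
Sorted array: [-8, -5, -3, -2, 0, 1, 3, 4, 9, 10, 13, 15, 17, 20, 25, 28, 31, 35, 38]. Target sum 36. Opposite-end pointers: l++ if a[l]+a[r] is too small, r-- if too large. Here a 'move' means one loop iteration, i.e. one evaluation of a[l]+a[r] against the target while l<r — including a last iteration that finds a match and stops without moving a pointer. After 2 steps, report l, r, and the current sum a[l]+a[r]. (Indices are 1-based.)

[1,19] -8+38=30 <36 → l++
[2,19] -5+38=33 <36 → l++

l=3, r=19, sum=35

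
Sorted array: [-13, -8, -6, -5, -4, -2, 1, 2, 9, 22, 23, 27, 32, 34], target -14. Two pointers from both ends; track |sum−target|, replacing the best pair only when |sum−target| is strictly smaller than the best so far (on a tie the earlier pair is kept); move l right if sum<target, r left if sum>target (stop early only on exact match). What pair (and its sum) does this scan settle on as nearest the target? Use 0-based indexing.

pair (-8, -6) with sum -14 (|Δ|=0)

l=0 r=13: -13+34=21 d=35 *, r--
l=0 r=12: -13+32=19 d=33 *, r--
l=0 r=11: -13+27=14 d=28 *, r--
l=0 r=10: -13+23=10 d=24 *, r--
l=0 r=9: -13+22=9 d=23 *, r--
l=0 r=8: -13+9=-4 d=10 *, r--
l=0 r=7: -13+2=-11 d=3 *, r--
l=0 r=6: -13+1=-12 d=2 *, r--
l=0 r=5: -13+-2=-15 d=1 *, l++
l=1 r=5: -8+-2=-10 d=4, r--
l=1 r=4: -8+-4=-12 d=2, r--
l=1 r=3: -8+-5=-13 d=1, r--
l=1 r=2: -8+-6=-14 d=0 *, stop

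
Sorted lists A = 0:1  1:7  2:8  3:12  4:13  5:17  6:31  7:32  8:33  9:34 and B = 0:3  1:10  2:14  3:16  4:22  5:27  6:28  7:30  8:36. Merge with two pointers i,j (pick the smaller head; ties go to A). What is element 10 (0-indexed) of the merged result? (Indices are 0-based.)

merged[10] = 22

[i=0,j=0] A[i]=1<=B[j]=3 take 1 → i++
[i=1,j=0] A[i]=7>B[j]=3 take 3 → j++
[i=1,j=1] A[i]=7<=B[j]=10 take 7 → i++
[i=2,j=1] A[i]=8<=B[j]=10 take 8 → i++
[i=3,j=1] A[i]=12>B[j]=10 take 10 → j++
[i=3,j=2] A[i]=12<=B[j]=14 take 12 → i++
[i=4,j=2] A[i]=13<=B[j]=14 take 13 → i++
[i=5,j=2] A[i]=17>B[j]=14 take 14 → j++
[i=5,j=3] A[i]=17>B[j]=16 take 16 → j++
[i=5,j=4] A[i]=17<=B[j]=22 take 17 → i++
[i=6,j=4] A[i]=31>B[j]=22 take 22 → j++
[i=6,j=5] A[i]=31>B[j]=27 take 27 → j++
[i=6,j=6] A[i]=31>B[j]=28 take 28 → j++
[i=6,j=7] A[i]=31>B[j]=30 take 30 → j++
[i=6,j=8] A[i]=31<=B[j]=36 take 31 → i++
[i=7,j=8] A[i]=32<=B[j]=36 take 32 → i++
[i=8,j=8] A[i]=33<=B[j]=36 take 33 → i++
[i=9,j=8] A[i]=34<=B[j]=36 take 34 → i++
[i=10,j=8] A done, take B[j]=36 → j++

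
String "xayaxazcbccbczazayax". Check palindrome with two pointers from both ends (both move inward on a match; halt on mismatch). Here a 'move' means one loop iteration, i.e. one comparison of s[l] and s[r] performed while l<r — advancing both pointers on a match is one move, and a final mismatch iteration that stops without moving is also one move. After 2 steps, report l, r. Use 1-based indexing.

l=3, r=18

l=1 r=20: 'x'=='x', l++,r--
l=2 r=19: 'a'=='a', l++,r--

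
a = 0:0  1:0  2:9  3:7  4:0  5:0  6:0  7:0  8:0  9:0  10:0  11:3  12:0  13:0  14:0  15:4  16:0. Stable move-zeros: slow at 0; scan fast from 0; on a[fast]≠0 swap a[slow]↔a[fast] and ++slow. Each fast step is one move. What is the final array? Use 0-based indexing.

(s=0,f=0) a[fast]=0 → fast++
(s=0,f=1) a[fast]=0 → fast++
(s=0,f=2) a[fast]=9≠0 swap→a[0]=9 → slow++,fast++
(s=1,f=3) a[fast]=7≠0 swap→a[1]=7 → slow++,fast++
(s=2,f=4) a[fast]=0 → fast++
(s=2,f=5) a[fast]=0 → fast++
(s=2,f=6) a[fast]=0 → fast++
(s=2,f=7) a[fast]=0 → fast++
(s=2,f=8) a[fast]=0 → fast++
(s=2,f=9) a[fast]=0 → fast++
(s=2,f=10) a[fast]=0 → fast++
(s=2,f=11) a[fast]=3≠0 swap→a[2]=3 → slow++,fast++
(s=3,f=12) a[fast]=0 → fast++
(s=3,f=13) a[fast]=0 → fast++
(s=3,f=14) a[fast]=0 → fast++
(s=3,f=15) a[fast]=4≠0 swap→a[3]=4 → slow++,fast++
(s=4,f=16) a[fast]=0 → fast++

[9, 7, 3, 4, 0, 0, 0, 0, 0, 0, 0, 0, 0, 0, 0, 0, 0]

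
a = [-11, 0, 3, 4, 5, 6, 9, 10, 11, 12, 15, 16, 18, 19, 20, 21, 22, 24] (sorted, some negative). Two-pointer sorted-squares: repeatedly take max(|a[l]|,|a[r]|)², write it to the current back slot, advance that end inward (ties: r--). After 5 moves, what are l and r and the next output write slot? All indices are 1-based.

[1,18] |-11|<=|24| out[18]=576 → r--
[1,17] |-11|<=|22| out[17]=484 → r--
[1,16] |-11|<=|21| out[16]=441 → r--
[1,15] |-11|<=|20| out[15]=400 → r--
[1,14] |-11|<=|19| out[14]=361 → r--

l=1, r=13, next write slot=13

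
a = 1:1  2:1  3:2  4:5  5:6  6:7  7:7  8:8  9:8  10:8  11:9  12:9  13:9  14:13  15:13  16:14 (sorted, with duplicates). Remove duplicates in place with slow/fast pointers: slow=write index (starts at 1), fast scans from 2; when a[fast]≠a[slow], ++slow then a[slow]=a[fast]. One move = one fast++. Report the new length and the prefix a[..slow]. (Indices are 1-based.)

slow=1 fast=2: a[fast]=1=a[slow] dup, fast++
slow=1 fast=3: a[fast]=2≠a[slow]=1 write a[2]=2, slow++,fast++
slow=2 fast=4: a[fast]=5≠a[slow]=2 write a[3]=5, slow++,fast++
slow=3 fast=5: a[fast]=6≠a[slow]=5 write a[4]=6, slow++,fast++
slow=4 fast=6: a[fast]=7≠a[slow]=6 write a[5]=7, slow++,fast++
slow=5 fast=7: a[fast]=7=a[slow] dup, fast++
slow=5 fast=8: a[fast]=8≠a[slow]=7 write a[6]=8, slow++,fast++
slow=6 fast=9: a[fast]=8=a[slow] dup, fast++
slow=6 fast=10: a[fast]=8=a[slow] dup, fast++
slow=6 fast=11: a[fast]=9≠a[slow]=8 write a[7]=9, slow++,fast++
slow=7 fast=12: a[fast]=9=a[slow] dup, fast++
slow=7 fast=13: a[fast]=9=a[slow] dup, fast++
slow=7 fast=14: a[fast]=13≠a[slow]=9 write a[8]=13, slow++,fast++
slow=8 fast=15: a[fast]=13=a[slow] dup, fast++
slow=8 fast=16: a[fast]=14≠a[slow]=13 write a[9]=14, slow++,fast++

length 9; prefix = [1, 2, 5, 6, 7, 8, 9, 13, 14]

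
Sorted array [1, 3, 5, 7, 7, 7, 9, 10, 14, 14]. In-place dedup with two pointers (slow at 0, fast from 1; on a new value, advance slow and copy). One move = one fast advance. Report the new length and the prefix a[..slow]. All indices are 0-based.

length 7; prefix = [1, 3, 5, 7, 9, 10, 14]

(s=0,f=1) a[fast]=3≠a[slow]=1 write a[1]=3 → slow++,fast++
(s=1,f=2) a[fast]=5≠a[slow]=3 write a[2]=5 → slow++,fast++
(s=2,f=3) a[fast]=7≠a[slow]=5 write a[3]=7 → slow++,fast++
(s=3,f=4) a[fast]=7=a[slow] dup → fast++
(s=3,f=5) a[fast]=7=a[slow] dup → fast++
(s=3,f=6) a[fast]=9≠a[slow]=7 write a[4]=9 → slow++,fast++
(s=4,f=7) a[fast]=10≠a[slow]=9 write a[5]=10 → slow++,fast++
(s=5,f=8) a[fast]=14≠a[slow]=10 write a[6]=14 → slow++,fast++
(s=6,f=9) a[fast]=14=a[slow] dup → fast++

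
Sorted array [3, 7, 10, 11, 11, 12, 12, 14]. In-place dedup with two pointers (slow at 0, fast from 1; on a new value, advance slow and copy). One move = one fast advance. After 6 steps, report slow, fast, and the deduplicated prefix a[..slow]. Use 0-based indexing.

slow=4, fast=7, prefix=[3, 7, 10, 11, 12]

(s=0,f=1) a[fast]=7≠a[slow]=3 write a[1]=7 → slow++,fast++
(s=1,f=2) a[fast]=10≠a[slow]=7 write a[2]=10 → slow++,fast++
(s=2,f=3) a[fast]=11≠a[slow]=10 write a[3]=11 → slow++,fast++
(s=3,f=4) a[fast]=11=a[slow] dup → fast++
(s=3,f=5) a[fast]=12≠a[slow]=11 write a[4]=12 → slow++,fast++
(s=4,f=6) a[fast]=12=a[slow] dup → fast++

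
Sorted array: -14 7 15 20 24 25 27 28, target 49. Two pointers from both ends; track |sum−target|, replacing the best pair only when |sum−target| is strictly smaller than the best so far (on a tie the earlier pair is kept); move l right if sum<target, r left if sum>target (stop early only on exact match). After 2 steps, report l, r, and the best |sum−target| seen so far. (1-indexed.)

l=1 r=8: -14+28=14 d=35 *, l++
l=2 r=8: 7+28=35 d=14 *, l++

l=3, r=8, best |Δ|=14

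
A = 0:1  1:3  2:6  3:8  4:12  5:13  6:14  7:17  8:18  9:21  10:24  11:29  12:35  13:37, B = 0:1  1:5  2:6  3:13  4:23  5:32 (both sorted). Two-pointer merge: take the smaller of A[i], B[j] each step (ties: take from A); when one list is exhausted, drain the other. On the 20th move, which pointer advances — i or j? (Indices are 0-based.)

i

[i=0,j=0] A[i]=1<=B[j]=1 take 1 → i++
[i=1,j=0] A[i]=3>B[j]=1 take 1 → j++
[i=1,j=1] A[i]=3<=B[j]=5 take 3 → i++
[i=2,j=1] A[i]=6>B[j]=5 take 5 → j++
[i=2,j=2] A[i]=6<=B[j]=6 take 6 → i++
[i=3,j=2] A[i]=8>B[j]=6 take 6 → j++
[i=3,j=3] A[i]=8<=B[j]=13 take 8 → i++
[i=4,j=3] A[i]=12<=B[j]=13 take 12 → i++
[i=5,j=3] A[i]=13<=B[j]=13 take 13 → i++
[i=6,j=3] A[i]=14>B[j]=13 take 13 → j++
[i=6,j=4] A[i]=14<=B[j]=23 take 14 → i++
[i=7,j=4] A[i]=17<=B[j]=23 take 17 → i++
[i=8,j=4] A[i]=18<=B[j]=23 take 18 → i++
[i=9,j=4] A[i]=21<=B[j]=23 take 21 → i++
[i=10,j=4] A[i]=24>B[j]=23 take 23 → j++
[i=10,j=5] A[i]=24<=B[j]=32 take 24 → i++
[i=11,j=5] A[i]=29<=B[j]=32 take 29 → i++
[i=12,j=5] A[i]=35>B[j]=32 take 32 → j++
[i=12,j=6] B done, take A[i]=35 → i++
[i=13,j=6] B done, take A[i]=37 → i++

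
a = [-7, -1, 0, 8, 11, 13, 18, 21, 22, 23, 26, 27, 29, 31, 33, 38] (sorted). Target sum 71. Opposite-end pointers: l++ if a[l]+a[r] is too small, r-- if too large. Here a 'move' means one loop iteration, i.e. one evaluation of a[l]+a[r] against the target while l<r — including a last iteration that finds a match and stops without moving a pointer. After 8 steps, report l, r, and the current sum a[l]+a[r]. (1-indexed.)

l=9, r=16, sum=60

[1,16] -7+38=31 <71 → l++
[2,16] -1+38=37 <71 → l++
[3,16] 0+38=38 <71 → l++
[4,16] 8+38=46 <71 → l++
[5,16] 11+38=49 <71 → l++
[6,16] 13+38=51 <71 → l++
[7,16] 18+38=56 <71 → l++
[8,16] 21+38=59 <71 → l++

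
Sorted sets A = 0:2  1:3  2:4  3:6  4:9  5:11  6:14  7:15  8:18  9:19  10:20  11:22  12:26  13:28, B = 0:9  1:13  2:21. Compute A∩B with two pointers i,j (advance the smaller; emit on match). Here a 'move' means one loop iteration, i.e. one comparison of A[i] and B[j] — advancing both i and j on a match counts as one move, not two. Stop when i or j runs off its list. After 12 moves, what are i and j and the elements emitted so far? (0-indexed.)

i=11, j=2, emitted=[9]

i=0 j=0: 2<9, i++
i=1 j=0: 3<9, i++
i=2 j=0: 4<9, i++
i=3 j=0: 6<9, i++
i=4 j=0: 9==9 emit, i++,j++
i=5 j=1: 11<13, i++
i=6 j=1: 14>13, j++
i=6 j=2: 14<21, i++
i=7 j=2: 15<21, i++
i=8 j=2: 18<21, i++
i=9 j=2: 19<21, i++
i=10 j=2: 20<21, i++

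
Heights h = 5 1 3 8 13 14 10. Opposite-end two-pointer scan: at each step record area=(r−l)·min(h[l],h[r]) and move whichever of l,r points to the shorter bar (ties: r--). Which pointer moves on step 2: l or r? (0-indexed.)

l=0 r=6: min(5,10)*6=30 best=30 *, l++
l=1 r=6: min(1,10)*5=5 best=30, l++

l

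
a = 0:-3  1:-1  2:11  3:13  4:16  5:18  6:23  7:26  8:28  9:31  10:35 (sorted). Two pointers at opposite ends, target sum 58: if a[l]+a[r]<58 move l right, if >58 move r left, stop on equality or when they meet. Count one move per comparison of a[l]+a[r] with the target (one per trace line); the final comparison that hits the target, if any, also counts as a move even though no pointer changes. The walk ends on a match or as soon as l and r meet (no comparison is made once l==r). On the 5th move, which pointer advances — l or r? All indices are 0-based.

[0,10] -3+35=32 <58 → l++
[1,10] -1+35=34 <58 → l++
[2,10] 11+35=46 <58 → l++
[3,10] 13+35=48 <58 → l++
[4,10] 16+35=51 <58 → l++

l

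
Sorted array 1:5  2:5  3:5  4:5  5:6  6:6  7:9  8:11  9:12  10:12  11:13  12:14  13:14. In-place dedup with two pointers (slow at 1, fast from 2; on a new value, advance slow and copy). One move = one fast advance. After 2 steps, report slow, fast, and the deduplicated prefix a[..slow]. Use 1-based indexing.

slow=1, fast=4, prefix=[5]

slow=1 fast=2: a[fast]=5=a[slow] dup, fast++
slow=1 fast=3: a[fast]=5=a[slow] dup, fast++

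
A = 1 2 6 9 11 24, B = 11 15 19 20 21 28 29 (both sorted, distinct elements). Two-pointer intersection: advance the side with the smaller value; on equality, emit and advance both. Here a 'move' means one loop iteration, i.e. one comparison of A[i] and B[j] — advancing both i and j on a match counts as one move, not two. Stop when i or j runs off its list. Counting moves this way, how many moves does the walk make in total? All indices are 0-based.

[i=0,j=0] 1<11 → i++
[i=1,j=0] 2<11 → i++
[i=2,j=0] 6<11 → i++
[i=3,j=0] 9<11 → i++
[i=4,j=0] 11==11 emit → i++,j++
[i=5,j=1] 24>15 → j++
[i=5,j=2] 24>19 → j++
[i=5,j=3] 24>20 → j++
[i=5,j=4] 24>21 → j++
[i=5,j=5] 24<28 → i++

10 moves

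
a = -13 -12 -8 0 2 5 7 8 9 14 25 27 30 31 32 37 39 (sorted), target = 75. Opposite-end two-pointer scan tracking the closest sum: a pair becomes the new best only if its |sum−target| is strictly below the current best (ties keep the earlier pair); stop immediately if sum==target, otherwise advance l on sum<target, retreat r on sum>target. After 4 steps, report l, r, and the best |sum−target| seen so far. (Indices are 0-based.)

[0,16] -13+39=26 d=49 * → l++
[1,16] -12+39=27 d=48 * → l++
[2,16] -8+39=31 d=44 * → l++
[3,16] 0+39=39 d=36 * → l++

l=4, r=16, best |Δ|=36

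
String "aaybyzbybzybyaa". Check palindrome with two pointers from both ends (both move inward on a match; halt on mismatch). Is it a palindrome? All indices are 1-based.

[1,15] 'a'=='a' → l++,r--
[2,14] 'a'=='a' → l++,r--
[3,13] 'y'=='y' → l++,r--
[4,12] 'b'=='b' → l++,r--
[5,11] 'y'=='y' → l++,r--
[6,10] 'z'=='z' → l++,r--
[7,9] 'b'=='b' → l++,r--

palindrome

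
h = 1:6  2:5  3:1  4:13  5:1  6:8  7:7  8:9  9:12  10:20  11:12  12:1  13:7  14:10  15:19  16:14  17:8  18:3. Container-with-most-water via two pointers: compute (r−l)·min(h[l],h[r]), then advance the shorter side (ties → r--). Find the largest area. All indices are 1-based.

[1,18] min(6,3)*17=51 best=51 * → r--
[1,17] min(6,8)*16=96 best=96 * → l++
[2,17] min(5,8)*15=75 best=96 → l++
[3,17] min(1,8)*14=14 best=96 → l++
[4,17] min(13,8)*13=104 best=104 * → r--
[4,16] min(13,14)*12=156 best=156 * → l++
[5,16] min(1,14)*11=11 best=156 → l++
[6,16] min(8,14)*10=80 best=156 → l++
[7,16] min(7,14)*9=63 best=156 → l++
[8,16] min(9,14)*8=72 best=156 → l++
[9,16] min(12,14)*7=84 best=156 → l++
[10,16] min(20,14)*6=84 best=156 → r--
[10,15] min(20,19)*5=95 best=156 → r--
[10,14] min(20,10)*4=40 best=156 → r--
[10,13] min(20,7)*3=21 best=156 → r--
[10,12] min(20,1)*2=2 best=156 → r--
[10,11] min(20,12)*1=12 best=156 → r--

max area = 156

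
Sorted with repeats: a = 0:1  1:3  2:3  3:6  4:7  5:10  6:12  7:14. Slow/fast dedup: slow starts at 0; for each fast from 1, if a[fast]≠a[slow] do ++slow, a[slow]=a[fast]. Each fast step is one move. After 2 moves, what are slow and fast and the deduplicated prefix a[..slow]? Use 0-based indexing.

slow=1, fast=3, prefix=[1, 3]

slow=0 fast=1: a[fast]=3≠a[slow]=1 write a[1]=3, slow++,fast++
slow=1 fast=2: a[fast]=3=a[slow] dup, fast++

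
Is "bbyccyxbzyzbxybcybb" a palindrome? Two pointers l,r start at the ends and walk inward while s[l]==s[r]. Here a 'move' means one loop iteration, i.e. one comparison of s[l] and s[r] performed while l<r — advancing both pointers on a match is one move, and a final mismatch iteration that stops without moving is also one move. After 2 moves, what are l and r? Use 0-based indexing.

l=2, r=16

[0,18] 'b'=='b' → l++,r--
[1,17] 'b'=='b' → l++,r--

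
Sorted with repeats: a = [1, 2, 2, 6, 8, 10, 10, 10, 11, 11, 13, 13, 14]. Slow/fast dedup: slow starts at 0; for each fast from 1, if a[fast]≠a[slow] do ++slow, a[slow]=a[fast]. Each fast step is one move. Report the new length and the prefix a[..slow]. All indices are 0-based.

length 8; prefix = [1, 2, 6, 8, 10, 11, 13, 14]

(s=0,f=1) a[fast]=2≠a[slow]=1 write a[1]=2 → slow++,fast++
(s=1,f=2) a[fast]=2=a[slow] dup → fast++
(s=1,f=3) a[fast]=6≠a[slow]=2 write a[2]=6 → slow++,fast++
(s=2,f=4) a[fast]=8≠a[slow]=6 write a[3]=8 → slow++,fast++
(s=3,f=5) a[fast]=10≠a[slow]=8 write a[4]=10 → slow++,fast++
(s=4,f=6) a[fast]=10=a[slow] dup → fast++
(s=4,f=7) a[fast]=10=a[slow] dup → fast++
(s=4,f=8) a[fast]=11≠a[slow]=10 write a[5]=11 → slow++,fast++
(s=5,f=9) a[fast]=11=a[slow] dup → fast++
(s=5,f=10) a[fast]=13≠a[slow]=11 write a[6]=13 → slow++,fast++
(s=6,f=11) a[fast]=13=a[slow] dup → fast++
(s=6,f=12) a[fast]=14≠a[slow]=13 write a[7]=14 → slow++,fast++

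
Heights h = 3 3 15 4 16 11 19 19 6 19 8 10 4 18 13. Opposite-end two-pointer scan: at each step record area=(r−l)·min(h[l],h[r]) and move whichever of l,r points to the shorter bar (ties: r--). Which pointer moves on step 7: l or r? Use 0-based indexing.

l

[0,14] min(3,13)*14=42 best=42 * → l++
[1,14] min(3,13)*13=39 best=42 → l++
[2,14] min(15,13)*12=156 best=156 * → r--
[2,13] min(15,18)*11=165 best=165 * → l++
[3,13] min(4,18)*10=40 best=165 → l++
[4,13] min(16,18)*9=144 best=165 → l++
[5,13] min(11,18)*8=88 best=165 → l++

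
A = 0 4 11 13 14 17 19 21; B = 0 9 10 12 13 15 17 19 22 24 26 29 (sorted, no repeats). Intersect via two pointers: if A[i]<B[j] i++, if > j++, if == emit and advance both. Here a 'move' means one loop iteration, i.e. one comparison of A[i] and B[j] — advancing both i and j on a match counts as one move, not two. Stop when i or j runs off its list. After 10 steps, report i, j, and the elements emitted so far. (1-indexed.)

i=7, j=8, emitted=[0, 13, 17]

i=1 j=1: 0==0 emit, i++,j++
i=2 j=2: 4<9, i++
i=3 j=2: 11>9, j++
i=3 j=3: 11>10, j++
i=3 j=4: 11<12, i++
i=4 j=4: 13>12, j++
i=4 j=5: 13==13 emit, i++,j++
i=5 j=6: 14<15, i++
i=6 j=6: 17>15, j++
i=6 j=7: 17==17 emit, i++,j++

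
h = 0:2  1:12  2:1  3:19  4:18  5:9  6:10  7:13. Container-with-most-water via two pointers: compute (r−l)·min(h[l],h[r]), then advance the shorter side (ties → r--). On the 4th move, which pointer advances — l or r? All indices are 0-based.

[0,7] min(2,13)*7=14 best=14 * → l++
[1,7] min(12,13)*6=72 best=72 * → l++
[2,7] min(1,13)*5=5 best=72 → l++
[3,7] min(19,13)*4=52 best=72 → r--

r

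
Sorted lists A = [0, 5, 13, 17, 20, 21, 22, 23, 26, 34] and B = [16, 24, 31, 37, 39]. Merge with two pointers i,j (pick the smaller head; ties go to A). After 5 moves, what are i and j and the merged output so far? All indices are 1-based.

[i=1,j=1] A[i]=0<=B[j]=16 take 0 → i++
[i=2,j=1] A[i]=5<=B[j]=16 take 5 → i++
[i=3,j=1] A[i]=13<=B[j]=16 take 13 → i++
[i=4,j=1] A[i]=17>B[j]=16 take 16 → j++
[i=4,j=2] A[i]=17<=B[j]=24 take 17 → i++

i=5, j=2, merged so far=[0, 5, 13, 16, 17]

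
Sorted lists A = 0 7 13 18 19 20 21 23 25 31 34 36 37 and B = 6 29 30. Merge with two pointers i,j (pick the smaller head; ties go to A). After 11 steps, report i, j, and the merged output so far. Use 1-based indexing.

i=10, j=3, merged so far=[0, 6, 7, 13, 18, 19, 20, 21, 23, 25, 29]

i=1 j=1: A[i]=0<=B[j]=6 take 0, i++
i=2 j=1: A[i]=7>B[j]=6 take 6, j++
i=2 j=2: A[i]=7<=B[j]=29 take 7, i++
i=3 j=2: A[i]=13<=B[j]=29 take 13, i++
i=4 j=2: A[i]=18<=B[j]=29 take 18, i++
i=5 j=2: A[i]=19<=B[j]=29 take 19, i++
i=6 j=2: A[i]=20<=B[j]=29 take 20, i++
i=7 j=2: A[i]=21<=B[j]=29 take 21, i++
i=8 j=2: A[i]=23<=B[j]=29 take 23, i++
i=9 j=2: A[i]=25<=B[j]=29 take 25, i++
i=10 j=2: A[i]=31>B[j]=29 take 29, j++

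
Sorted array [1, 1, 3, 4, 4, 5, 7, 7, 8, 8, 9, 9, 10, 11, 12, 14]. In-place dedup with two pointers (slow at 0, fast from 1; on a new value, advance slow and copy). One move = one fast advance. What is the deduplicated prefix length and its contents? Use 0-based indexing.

slow=0 fast=1: a[fast]=1=a[slow] dup, fast++
slow=0 fast=2: a[fast]=3≠a[slow]=1 write a[1]=3, slow++,fast++
slow=1 fast=3: a[fast]=4≠a[slow]=3 write a[2]=4, slow++,fast++
slow=2 fast=4: a[fast]=4=a[slow] dup, fast++
slow=2 fast=5: a[fast]=5≠a[slow]=4 write a[3]=5, slow++,fast++
slow=3 fast=6: a[fast]=7≠a[slow]=5 write a[4]=7, slow++,fast++
slow=4 fast=7: a[fast]=7=a[slow] dup, fast++
slow=4 fast=8: a[fast]=8≠a[slow]=7 write a[5]=8, slow++,fast++
slow=5 fast=9: a[fast]=8=a[slow] dup, fast++
slow=5 fast=10: a[fast]=9≠a[slow]=8 write a[6]=9, slow++,fast++
slow=6 fast=11: a[fast]=9=a[slow] dup, fast++
slow=6 fast=12: a[fast]=10≠a[slow]=9 write a[7]=10, slow++,fast++
slow=7 fast=13: a[fast]=11≠a[slow]=10 write a[8]=11, slow++,fast++
slow=8 fast=14: a[fast]=12≠a[slow]=11 write a[9]=12, slow++,fast++
slow=9 fast=15: a[fast]=14≠a[slow]=12 write a[10]=14, slow++,fast++

length 11; prefix = [1, 3, 4, 5, 7, 8, 9, 10, 11, 12, 14]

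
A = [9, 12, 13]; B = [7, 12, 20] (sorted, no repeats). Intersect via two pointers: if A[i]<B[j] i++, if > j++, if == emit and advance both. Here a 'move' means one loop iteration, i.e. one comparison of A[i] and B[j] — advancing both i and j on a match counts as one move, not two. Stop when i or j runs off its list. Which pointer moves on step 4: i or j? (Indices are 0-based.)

i

[i=0,j=0] 9>7 → j++
[i=0,j=1] 9<12 → i++
[i=1,j=1] 12==12 emit → i++,j++
[i=2,j=2] 13<20 → i++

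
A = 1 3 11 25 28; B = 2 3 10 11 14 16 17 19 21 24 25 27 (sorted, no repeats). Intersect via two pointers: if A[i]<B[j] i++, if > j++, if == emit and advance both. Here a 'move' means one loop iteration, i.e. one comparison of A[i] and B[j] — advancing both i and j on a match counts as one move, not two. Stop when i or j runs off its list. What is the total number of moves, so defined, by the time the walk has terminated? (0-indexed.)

[i=0,j=0] 1<2 → i++
[i=1,j=0] 3>2 → j++
[i=1,j=1] 3==3 emit → i++,j++
[i=2,j=2] 11>10 → j++
[i=2,j=3] 11==11 emit → i++,j++
[i=3,j=4] 25>14 → j++
[i=3,j=5] 25>16 → j++
[i=3,j=6] 25>17 → j++
[i=3,j=7] 25>19 → j++
[i=3,j=8] 25>21 → j++
[i=3,j=9] 25>24 → j++
[i=3,j=10] 25==25 emit → i++,j++
[i=4,j=11] 28>27 → j++

13 moves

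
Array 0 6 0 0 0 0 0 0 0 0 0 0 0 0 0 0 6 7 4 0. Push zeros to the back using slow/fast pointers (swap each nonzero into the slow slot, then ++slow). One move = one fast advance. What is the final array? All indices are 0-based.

[6, 6, 7, 4, 0, 0, 0, 0, 0, 0, 0, 0, 0, 0, 0, 0, 0, 0, 0, 0]

slow=0 fast=0: a[fast]=0, fast++
slow=0 fast=1: a[fast]=6≠0 swap→a[0]=6, slow++,fast++
slow=1 fast=2: a[fast]=0, fast++
slow=1 fast=3: a[fast]=0, fast++
slow=1 fast=4: a[fast]=0, fast++
slow=1 fast=5: a[fast]=0, fast++
slow=1 fast=6: a[fast]=0, fast++
slow=1 fast=7: a[fast]=0, fast++
slow=1 fast=8: a[fast]=0, fast++
slow=1 fast=9: a[fast]=0, fast++
slow=1 fast=10: a[fast]=0, fast++
slow=1 fast=11: a[fast]=0, fast++
slow=1 fast=12: a[fast]=0, fast++
slow=1 fast=13: a[fast]=0, fast++
slow=1 fast=14: a[fast]=0, fast++
slow=1 fast=15: a[fast]=0, fast++
slow=1 fast=16: a[fast]=6≠0 swap→a[1]=6, slow++,fast++
slow=2 fast=17: a[fast]=7≠0 swap→a[2]=7, slow++,fast++
slow=3 fast=18: a[fast]=4≠0 swap→a[3]=4, slow++,fast++
slow=4 fast=19: a[fast]=0, fast++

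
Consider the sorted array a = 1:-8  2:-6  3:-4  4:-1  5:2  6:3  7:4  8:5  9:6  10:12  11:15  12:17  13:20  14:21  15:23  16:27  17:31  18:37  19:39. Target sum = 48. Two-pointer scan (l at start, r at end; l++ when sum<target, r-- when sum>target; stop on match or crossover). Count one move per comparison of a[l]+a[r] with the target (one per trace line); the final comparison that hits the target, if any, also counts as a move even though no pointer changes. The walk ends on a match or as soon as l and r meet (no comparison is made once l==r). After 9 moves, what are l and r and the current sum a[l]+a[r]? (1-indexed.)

l=1 r=19: -8+39=31 <48, l++
l=2 r=19: -6+39=33 <48, l++
l=3 r=19: -4+39=35 <48, l++
l=4 r=19: -1+39=38 <48, l++
l=5 r=19: 2+39=41 <48, l++
l=6 r=19: 3+39=42 <48, l++
l=7 r=19: 4+39=43 <48, l++
l=8 r=19: 5+39=44 <48, l++
l=9 r=19: 6+39=45 <48, l++

l=10, r=19, sum=51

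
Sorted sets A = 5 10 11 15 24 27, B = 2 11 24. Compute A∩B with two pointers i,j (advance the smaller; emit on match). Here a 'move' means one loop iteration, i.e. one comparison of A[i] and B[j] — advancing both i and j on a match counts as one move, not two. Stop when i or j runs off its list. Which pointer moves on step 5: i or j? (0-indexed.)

i=0 j=0: 5>2, j++
i=0 j=1: 5<11, i++
i=1 j=1: 10<11, i++
i=2 j=1: 11==11 emit, i++,j++
i=3 j=2: 15<24, i++

i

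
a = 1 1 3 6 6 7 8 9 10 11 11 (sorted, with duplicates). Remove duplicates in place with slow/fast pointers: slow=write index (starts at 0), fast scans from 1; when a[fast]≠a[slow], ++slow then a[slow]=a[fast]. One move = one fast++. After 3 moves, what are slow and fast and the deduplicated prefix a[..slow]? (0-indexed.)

slow=2, fast=4, prefix=[1, 3, 6]

(s=0,f=1) a[fast]=1=a[slow] dup → fast++
(s=0,f=2) a[fast]=3≠a[slow]=1 write a[1]=3 → slow++,fast++
(s=1,f=3) a[fast]=6≠a[slow]=3 write a[2]=6 → slow++,fast++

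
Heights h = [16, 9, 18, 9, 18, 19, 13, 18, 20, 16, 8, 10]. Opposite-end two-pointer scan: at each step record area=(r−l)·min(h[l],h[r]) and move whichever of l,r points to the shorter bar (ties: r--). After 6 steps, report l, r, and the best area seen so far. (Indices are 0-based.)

l=0 r=11: min(16,10)*11=110 best=110 *, r--
l=0 r=10: min(16,8)*10=80 best=110, r--
l=0 r=9: min(16,16)*9=144 best=144 *, r--
l=0 r=8: min(16,20)*8=128 best=144, l++
l=1 r=8: min(9,20)*7=63 best=144, l++
l=2 r=8: min(18,20)*6=108 best=144, l++

l=3, r=8, best area=144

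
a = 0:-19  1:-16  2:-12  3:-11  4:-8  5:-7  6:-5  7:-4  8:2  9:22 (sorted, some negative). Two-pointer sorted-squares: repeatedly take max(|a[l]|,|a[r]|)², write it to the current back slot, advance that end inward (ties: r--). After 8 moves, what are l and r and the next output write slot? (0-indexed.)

l=0 r=9: |-19|<=|22| out[9]=484, r--
l=0 r=8: |-19|>|2| out[8]=361, l++
l=1 r=8: |-16|>|2| out[7]=256, l++
l=2 r=8: |-12|>|2| out[6]=144, l++
l=3 r=8: |-11|>|2| out[5]=121, l++
l=4 r=8: |-8|>|2| out[4]=64, l++
l=5 r=8: |-7|>|2| out[3]=49, l++
l=6 r=8: |-5|>|2| out[2]=25, l++

l=7, r=8, next write slot=1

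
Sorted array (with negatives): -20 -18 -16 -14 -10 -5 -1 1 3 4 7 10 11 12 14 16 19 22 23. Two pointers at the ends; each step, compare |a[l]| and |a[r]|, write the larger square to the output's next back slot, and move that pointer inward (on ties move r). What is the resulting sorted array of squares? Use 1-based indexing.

[1, 1, 9, 16, 25, 49, 100, 100, 121, 144, 196, 196, 256, 256, 324, 361, 400, 484, 529]

l=1 r=19: |-20|<=|23| out[19]=529, r--
l=1 r=18: |-20|<=|22| out[18]=484, r--
l=1 r=17: |-20|>|19| out[17]=400, l++
l=2 r=17: |-18|<=|19| out[16]=361, r--
l=2 r=16: |-18|>|16| out[15]=324, l++
l=3 r=16: |-16|<=|16| out[14]=256, r--
l=3 r=15: |-16|>|14| out[13]=256, l++
l=4 r=15: |-14|<=|14| out[12]=196, r--
l=4 r=14: |-14|>|12| out[11]=196, l++
l=5 r=14: |-10|<=|12| out[10]=144, r--
l=5 r=13: |-10|<=|11| out[9]=121, r--
l=5 r=12: |-10|<=|10| out[8]=100, r--
l=5 r=11: |-10|>|7| out[7]=100, l++
l=6 r=11: |-5|<=|7| out[6]=49, r--
l=6 r=10: |-5|>|4| out[5]=25, l++
l=7 r=10: |-1|<=|4| out[4]=16, r--
l=7 r=9: |-1|<=|3| out[3]=9, r--
l=7 r=8: |-1|<=|1| out[2]=1, r--
l=7 r=7: |-1|<=|-1| out[1]=1, r--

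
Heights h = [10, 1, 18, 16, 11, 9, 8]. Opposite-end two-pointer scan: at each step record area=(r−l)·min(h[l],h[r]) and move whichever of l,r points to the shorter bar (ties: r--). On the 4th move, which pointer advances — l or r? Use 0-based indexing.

l=0 r=6: min(10,8)*6=48 best=48 *, r--
l=0 r=5: min(10,9)*5=45 best=48, r--
l=0 r=4: min(10,11)*4=40 best=48, l++
l=1 r=4: min(1,11)*3=3 best=48, l++

l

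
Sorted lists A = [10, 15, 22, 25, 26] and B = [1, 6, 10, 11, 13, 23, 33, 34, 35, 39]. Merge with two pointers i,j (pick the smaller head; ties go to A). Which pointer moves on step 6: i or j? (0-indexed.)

j

i=0 j=0: A[i]=10>B[j]=1 take 1, j++
i=0 j=1: A[i]=10>B[j]=6 take 6, j++
i=0 j=2: A[i]=10<=B[j]=10 take 10, i++
i=1 j=2: A[i]=15>B[j]=10 take 10, j++
i=1 j=3: A[i]=15>B[j]=11 take 11, j++
i=1 j=4: A[i]=15>B[j]=13 take 13, j++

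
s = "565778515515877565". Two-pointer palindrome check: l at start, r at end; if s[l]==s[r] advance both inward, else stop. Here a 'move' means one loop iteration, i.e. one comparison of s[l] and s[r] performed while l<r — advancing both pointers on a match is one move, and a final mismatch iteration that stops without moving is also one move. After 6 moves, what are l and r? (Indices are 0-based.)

[0,17] '5'=='5' → l++,r--
[1,16] '6'=='6' → l++,r--
[2,15] '5'=='5' → l++,r--
[3,14] '7'=='7' → l++,r--
[4,13] '7'=='7' → l++,r--
[5,12] '8'=='8' → l++,r--

l=6, r=11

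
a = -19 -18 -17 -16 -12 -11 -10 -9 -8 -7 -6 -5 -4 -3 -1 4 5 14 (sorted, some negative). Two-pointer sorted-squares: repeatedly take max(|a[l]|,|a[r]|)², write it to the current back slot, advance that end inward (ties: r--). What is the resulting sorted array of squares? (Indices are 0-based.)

[0,17] |-19|>|14| out[17]=361 → l++
[1,17] |-18|>|14| out[16]=324 → l++
[2,17] |-17|>|14| out[15]=289 → l++
[3,17] |-16|>|14| out[14]=256 → l++
[4,17] |-12|<=|14| out[13]=196 → r--
[4,16] |-12|>|5| out[12]=144 → l++
[5,16] |-11|>|5| out[11]=121 → l++
[6,16] |-10|>|5| out[10]=100 → l++
[7,16] |-9|>|5| out[9]=81 → l++
[8,16] |-8|>|5| out[8]=64 → l++
[9,16] |-7|>|5| out[7]=49 → l++
[10,16] |-6|>|5| out[6]=36 → l++
[11,16] |-5|<=|5| out[5]=25 → r--
[11,15] |-5|>|4| out[4]=25 → l++
[12,15] |-4|<=|4| out[3]=16 → r--
[12,14] |-4|>|-1| out[2]=16 → l++
[13,14] |-3|>|-1| out[1]=9 → l++
[14,14] |-1|<=|-1| out[0]=1 → r--

[1, 9, 16, 16, 25, 25, 36, 49, 64, 81, 100, 121, 144, 196, 256, 289, 324, 361]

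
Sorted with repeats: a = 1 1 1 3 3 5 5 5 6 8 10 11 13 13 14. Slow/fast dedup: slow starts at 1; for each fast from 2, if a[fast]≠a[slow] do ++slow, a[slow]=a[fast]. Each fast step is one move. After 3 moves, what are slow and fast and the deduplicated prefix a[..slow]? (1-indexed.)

slow=1 fast=2: a[fast]=1=a[slow] dup, fast++
slow=1 fast=3: a[fast]=1=a[slow] dup, fast++
slow=1 fast=4: a[fast]=3≠a[slow]=1 write a[2]=3, slow++,fast++

slow=2, fast=5, prefix=[1, 3]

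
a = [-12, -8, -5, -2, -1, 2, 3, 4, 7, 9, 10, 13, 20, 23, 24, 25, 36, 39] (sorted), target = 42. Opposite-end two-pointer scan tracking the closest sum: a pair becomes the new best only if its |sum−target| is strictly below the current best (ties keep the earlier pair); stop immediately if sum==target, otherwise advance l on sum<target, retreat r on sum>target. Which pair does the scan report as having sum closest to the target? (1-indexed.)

l=1 r=18: -12+39=27 d=15 *, l++
l=2 r=18: -8+39=31 d=11 *, l++
l=3 r=18: -5+39=34 d=8 *, l++
l=4 r=18: -2+39=37 d=5 *, l++
l=5 r=18: -1+39=38 d=4 *, l++
l=6 r=18: 2+39=41 d=1 *, l++
l=7 r=18: 3+39=42 d=0 *, stop

pair (3, 39) with sum 42 (|Δ|=0)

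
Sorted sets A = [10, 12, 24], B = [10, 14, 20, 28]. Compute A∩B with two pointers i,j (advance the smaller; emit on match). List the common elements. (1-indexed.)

intersection = [10]

[i=1,j=1] 10==10 emit → i++,j++
[i=2,j=2] 12<14 → i++
[i=3,j=2] 24>14 → j++
[i=3,j=3] 24>20 → j++
[i=3,j=4] 24<28 → i++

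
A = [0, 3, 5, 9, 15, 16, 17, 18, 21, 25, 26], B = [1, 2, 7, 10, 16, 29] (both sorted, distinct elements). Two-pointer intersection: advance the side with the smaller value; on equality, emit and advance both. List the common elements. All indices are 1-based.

i=1 j=1: 0<1, i++
i=2 j=1: 3>1, j++
i=2 j=2: 3>2, j++
i=2 j=3: 3<7, i++
i=3 j=3: 5<7, i++
i=4 j=3: 9>7, j++
i=4 j=4: 9<10, i++
i=5 j=4: 15>10, j++
i=5 j=5: 15<16, i++
i=6 j=5: 16==16 emit, i++,j++
i=7 j=6: 17<29, i++
i=8 j=6: 18<29, i++
i=9 j=6: 21<29, i++
i=10 j=6: 25<29, i++
i=11 j=6: 26<29, i++

intersection = [16]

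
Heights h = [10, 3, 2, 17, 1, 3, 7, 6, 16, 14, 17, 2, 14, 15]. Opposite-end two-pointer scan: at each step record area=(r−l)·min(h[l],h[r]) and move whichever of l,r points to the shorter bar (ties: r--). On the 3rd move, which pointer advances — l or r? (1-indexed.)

l=1 r=14: min(10,15)*13=130 best=130 *, l++
l=2 r=14: min(3,15)*12=36 best=130, l++
l=3 r=14: min(2,15)*11=22 best=130, l++

l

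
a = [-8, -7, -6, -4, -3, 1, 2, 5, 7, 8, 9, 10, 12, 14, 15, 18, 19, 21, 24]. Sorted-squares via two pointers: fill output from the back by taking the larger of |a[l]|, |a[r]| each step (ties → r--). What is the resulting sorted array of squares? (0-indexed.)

[1, 4, 9, 16, 25, 36, 49, 49, 64, 64, 81, 100, 144, 196, 225, 324, 361, 441, 576]

l=0 r=18: |-8|<=|24| out[18]=576, r--
l=0 r=17: |-8|<=|21| out[17]=441, r--
l=0 r=16: |-8|<=|19| out[16]=361, r--
l=0 r=15: |-8|<=|18| out[15]=324, r--
l=0 r=14: |-8|<=|15| out[14]=225, r--
l=0 r=13: |-8|<=|14| out[13]=196, r--
l=0 r=12: |-8|<=|12| out[12]=144, r--
l=0 r=11: |-8|<=|10| out[11]=100, r--
l=0 r=10: |-8|<=|9| out[10]=81, r--
l=0 r=9: |-8|<=|8| out[9]=64, r--
l=0 r=8: |-8|>|7| out[8]=64, l++
l=1 r=8: |-7|<=|7| out[7]=49, r--
l=1 r=7: |-7|>|5| out[6]=49, l++
l=2 r=7: |-6|>|5| out[5]=36, l++
l=3 r=7: |-4|<=|5| out[4]=25, r--
l=3 r=6: |-4|>|2| out[3]=16, l++
l=4 r=6: |-3|>|2| out[2]=9, l++
l=5 r=6: |1|<=|2| out[1]=4, r--
l=5 r=5: |1|<=|1| out[0]=1, r--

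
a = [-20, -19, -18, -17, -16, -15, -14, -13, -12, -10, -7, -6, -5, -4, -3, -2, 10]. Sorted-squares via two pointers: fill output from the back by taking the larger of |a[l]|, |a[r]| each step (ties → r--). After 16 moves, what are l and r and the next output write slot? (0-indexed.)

l=15, r=15, next write slot=0

l=0 r=16: |-20|>|10| out[16]=400, l++
l=1 r=16: |-19|>|10| out[15]=361, l++
l=2 r=16: |-18|>|10| out[14]=324, l++
l=3 r=16: |-17|>|10| out[13]=289, l++
l=4 r=16: |-16|>|10| out[12]=256, l++
l=5 r=16: |-15|>|10| out[11]=225, l++
l=6 r=16: |-14|>|10| out[10]=196, l++
l=7 r=16: |-13|>|10| out[9]=169, l++
l=8 r=16: |-12|>|10| out[8]=144, l++
l=9 r=16: |-10|<=|10| out[7]=100, r--
l=9 r=15: |-10|>|-2| out[6]=100, l++
l=10 r=15: |-7|>|-2| out[5]=49, l++
l=11 r=15: |-6|>|-2| out[4]=36, l++
l=12 r=15: |-5|>|-2| out[3]=25, l++
l=13 r=15: |-4|>|-2| out[2]=16, l++
l=14 r=15: |-3|>|-2| out[1]=9, l++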